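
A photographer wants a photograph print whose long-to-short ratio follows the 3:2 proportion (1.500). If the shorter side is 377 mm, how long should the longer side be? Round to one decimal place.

3:2 = 1.50000.
Longer side = 377 × 1.50000 ≈ 565.500 → 565.5 mm.

565.5 mm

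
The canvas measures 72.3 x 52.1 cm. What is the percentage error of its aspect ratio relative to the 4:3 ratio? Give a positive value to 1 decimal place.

4.1%

Ratio = 72.3 / 52.1 ≈ 1.3877.
Ideal 4:3 ≈ 1.3333. |1.3877 − 1.3333| / 1.3333 ≈ 4.08% → 4.1%.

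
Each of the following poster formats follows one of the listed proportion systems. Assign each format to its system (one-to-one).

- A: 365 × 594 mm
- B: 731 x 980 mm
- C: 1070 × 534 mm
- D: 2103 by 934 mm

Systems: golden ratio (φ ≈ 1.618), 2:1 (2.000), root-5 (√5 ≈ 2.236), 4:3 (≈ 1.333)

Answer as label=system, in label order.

Ratios: A ≈ 1.627; B ≈ 1.341; C ≈ 2.004; D ≈ 2.252.
Targets: golden ratio ≈ 1.618; 2:1 ≈ 2.000; root-5 ≈ 2.236; 4:3 ≈ 1.333.

A=golden ratio, B=4:3, C=2:1, D=root-5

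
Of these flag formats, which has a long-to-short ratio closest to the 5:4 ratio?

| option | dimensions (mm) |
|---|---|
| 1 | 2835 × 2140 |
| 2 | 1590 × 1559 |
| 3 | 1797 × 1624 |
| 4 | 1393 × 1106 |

4

Target 5:4 ≈ 1.250.
1: 1.325 (Δ0.075)  2: 1.020 (Δ0.230)  3: 1.107 (Δ0.143)  4: 1.259 (Δ0.009)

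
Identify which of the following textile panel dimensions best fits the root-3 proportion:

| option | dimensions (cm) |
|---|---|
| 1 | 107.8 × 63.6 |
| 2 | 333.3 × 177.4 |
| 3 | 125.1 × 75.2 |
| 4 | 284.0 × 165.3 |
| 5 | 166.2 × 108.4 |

4

Target root-3 ≈ 1.732.
1: 1.695 (Δ0.037)  2: 1.879 (Δ0.147)  3: 1.664 (Δ0.068)  4: 1.718 (Δ0.014)  5: 1.533 (Δ0.199)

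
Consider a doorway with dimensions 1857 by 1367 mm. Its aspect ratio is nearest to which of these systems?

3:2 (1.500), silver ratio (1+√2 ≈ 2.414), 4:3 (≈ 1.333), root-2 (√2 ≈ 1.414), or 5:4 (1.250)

4:3

Ratio = 1857 / 1367 ≈ 1.358.
Distances: 3:2 1.500 (Δ 0.142); silver ratio 2.414 (Δ 1.056); 4:3 1.333 (Δ 0.025); root-2 1.414 (Δ 0.056); 5:4 1.250 (Δ 0.108).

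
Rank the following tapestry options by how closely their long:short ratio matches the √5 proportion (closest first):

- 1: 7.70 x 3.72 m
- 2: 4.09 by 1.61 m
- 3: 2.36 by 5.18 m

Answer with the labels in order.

3, 1, 2

Ratios: 1 = 7.70 / 3.72 ≈ 2.070; 2 = 4.09 / 1.61 ≈ 2.540; 3 = 5.18 / 2.36 ≈ 2.195.
|Δ from 2.236|: 1 0.166; 2 0.304; 3 0.041.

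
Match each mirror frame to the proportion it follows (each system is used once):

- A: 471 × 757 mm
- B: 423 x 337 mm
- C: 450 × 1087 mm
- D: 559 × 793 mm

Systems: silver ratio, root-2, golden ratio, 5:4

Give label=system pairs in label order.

A=golden ratio, B=5:4, C=silver ratio, D=root-2

Ratios: A ≈ 1.607; B ≈ 1.255; C ≈ 2.416; D ≈ 1.419.
Targets: silver ratio ≈ 2.414; root-2 ≈ 1.414; golden ratio ≈ 1.618; 5:4 ≈ 1.250.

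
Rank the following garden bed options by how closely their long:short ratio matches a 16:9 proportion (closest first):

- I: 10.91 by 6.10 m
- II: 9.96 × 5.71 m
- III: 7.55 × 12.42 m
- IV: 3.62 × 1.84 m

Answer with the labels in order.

I: 10.91/6.10 ≈ 1.789 → |1.789 − 1.778| = 0.011
II: 9.96/5.71 ≈ 1.744 → |1.744 − 1.778| = 0.034
III: 12.42/7.55 ≈ 1.645 → |1.645 − 1.778| = 0.133
IV: 3.62/1.84 ≈ 1.967 → |1.967 − 1.778| = 0.189

I, II, III, IV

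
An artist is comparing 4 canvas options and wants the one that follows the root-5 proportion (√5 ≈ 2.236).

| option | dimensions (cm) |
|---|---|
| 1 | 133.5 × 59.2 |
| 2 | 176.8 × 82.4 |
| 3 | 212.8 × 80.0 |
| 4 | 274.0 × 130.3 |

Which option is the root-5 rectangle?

Ratios (long/short): 1 ≈ 2.255; 2 ≈ 2.146; 3 ≈ 2.660; 4 ≈ 2.103.
root-5 ≈ 2.236; option 1 is nearest (Δ 0.019).

1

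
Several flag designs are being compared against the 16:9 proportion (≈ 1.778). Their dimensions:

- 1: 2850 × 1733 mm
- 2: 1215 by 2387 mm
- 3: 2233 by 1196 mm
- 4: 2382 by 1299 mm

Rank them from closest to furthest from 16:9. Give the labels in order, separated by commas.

4, 3, 1, 2

1: 2850/1733 ≈ 1.645 → |1.645 − 1.778| = 0.133
2: 2387/1215 ≈ 1.965 → |1.965 − 1.778| = 0.187
3: 2233/1196 ≈ 1.867 → |1.867 − 1.778| = 0.089
4: 2382/1299 ≈ 1.834 → |1.834 − 1.778| = 0.056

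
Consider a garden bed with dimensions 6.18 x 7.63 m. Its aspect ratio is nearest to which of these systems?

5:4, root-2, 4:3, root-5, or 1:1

5:4

7.63/6.18 ≈ 1.235. Nearest candidates are 5:4 (1.250, off by 0.015) and 4:3 (1.333, off by 0.098).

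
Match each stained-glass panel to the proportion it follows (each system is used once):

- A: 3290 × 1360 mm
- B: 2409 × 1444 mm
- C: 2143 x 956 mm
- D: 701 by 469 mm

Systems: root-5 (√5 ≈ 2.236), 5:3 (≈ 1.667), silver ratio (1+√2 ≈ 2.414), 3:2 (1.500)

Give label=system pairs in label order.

A=silver ratio, B=5:3, C=root-5, D=3:2

Ratios: A ≈ 2.419; B ≈ 1.668; C ≈ 2.242; D ≈ 1.495.
Targets: root-5 ≈ 2.236; 5:3 ≈ 1.667; silver ratio ≈ 2.414; 3:2 ≈ 1.500.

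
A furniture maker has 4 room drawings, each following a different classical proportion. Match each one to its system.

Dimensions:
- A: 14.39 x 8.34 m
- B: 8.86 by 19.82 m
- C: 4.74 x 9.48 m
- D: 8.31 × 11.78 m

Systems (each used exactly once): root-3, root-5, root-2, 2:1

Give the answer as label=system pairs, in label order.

A=root-3, B=root-5, C=2:1, D=root-2

Ratios: A ≈ 1.725; B ≈ 2.237; C ≈ 2.000; D ≈ 1.418.
Targets: root-3 ≈ 1.732; root-5 ≈ 2.236; root-2 ≈ 1.414; 2:1 ≈ 2.000.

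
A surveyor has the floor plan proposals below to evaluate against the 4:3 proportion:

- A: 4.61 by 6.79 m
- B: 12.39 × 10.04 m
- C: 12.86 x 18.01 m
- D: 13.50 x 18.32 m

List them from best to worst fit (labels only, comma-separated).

A: 6.79/4.61 ≈ 1.473 → |1.473 − 1.333| = 0.140
B: 12.39/10.04 ≈ 1.234 → |1.234 − 1.333| = 0.099
C: 18.01/12.86 ≈ 1.400 → |1.400 − 1.333| = 0.067
D: 18.32/13.50 ≈ 1.357 → |1.357 − 1.333| = 0.024

D, C, B, A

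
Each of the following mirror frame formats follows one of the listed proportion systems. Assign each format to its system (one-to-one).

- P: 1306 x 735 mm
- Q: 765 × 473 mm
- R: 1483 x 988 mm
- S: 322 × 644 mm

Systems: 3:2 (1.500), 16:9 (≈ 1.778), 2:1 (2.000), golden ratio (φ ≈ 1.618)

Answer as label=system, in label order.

P = 1306/735 ≈ 1.777 → 16:9 (1.778)
Q = 765/473 ≈ 1.617 → golden ratio (1.618)
R = 1483/988 ≈ 1.501 → 3:2 (1.500)
S = 644/322 ≈ 2.000 → 2:1 (2.000)

P=16:9, Q=golden ratio, R=3:2, S=2:1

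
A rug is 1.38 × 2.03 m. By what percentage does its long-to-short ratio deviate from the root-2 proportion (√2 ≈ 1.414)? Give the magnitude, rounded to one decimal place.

4.0%

Ratio = 2.03 / 1.38 ≈ 1.4710.
Ideal root-2 ≈ 1.4142. |1.4710 − 1.4142| / 1.4142 ≈ 4.02% → 4.0%.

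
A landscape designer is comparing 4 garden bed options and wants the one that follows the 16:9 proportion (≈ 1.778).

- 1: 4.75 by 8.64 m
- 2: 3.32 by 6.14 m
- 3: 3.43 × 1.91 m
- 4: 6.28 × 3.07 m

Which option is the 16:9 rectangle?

Ratios (long/short): 1 ≈ 1.819; 2 ≈ 1.849; 3 ≈ 1.796; 4 ≈ 2.046.
16:9 ≈ 1.778; option 3 is nearest (Δ 0.018).

3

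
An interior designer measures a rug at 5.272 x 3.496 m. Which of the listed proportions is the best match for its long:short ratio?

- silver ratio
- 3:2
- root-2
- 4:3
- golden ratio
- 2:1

5.272/3.496 ≈ 1.508. Nearest candidates are 3:2 (1.500, off by 0.008) and root-2 (1.414, off by 0.094).

3:2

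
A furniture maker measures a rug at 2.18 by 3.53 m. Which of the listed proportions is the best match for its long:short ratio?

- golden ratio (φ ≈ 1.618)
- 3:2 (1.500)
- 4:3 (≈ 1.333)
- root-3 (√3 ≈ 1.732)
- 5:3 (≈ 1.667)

golden ratio

3.53/2.18 ≈ 1.619. Nearest candidates are golden ratio (1.618, off by 0.001) and 5:3 (1.667, off by 0.048).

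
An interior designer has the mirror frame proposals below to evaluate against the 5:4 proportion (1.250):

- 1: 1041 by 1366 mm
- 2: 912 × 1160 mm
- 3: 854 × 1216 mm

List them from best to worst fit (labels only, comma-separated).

2, 1, 3

1: 1366/1041 ≈ 1.312 → |1.312 − 1.250| = 0.062
2: 1160/912 ≈ 1.272 → |1.272 − 1.250| = 0.022
3: 1216/854 ≈ 1.424 → |1.424 − 1.250| = 0.174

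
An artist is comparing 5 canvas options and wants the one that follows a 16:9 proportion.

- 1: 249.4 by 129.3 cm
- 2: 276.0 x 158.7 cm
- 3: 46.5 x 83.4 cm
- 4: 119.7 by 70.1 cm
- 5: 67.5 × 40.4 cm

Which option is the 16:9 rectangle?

3

Target 16:9 ≈ 1.778.
1: 1.929 (Δ0.151)  2: 1.739 (Δ0.039)  3: 1.794 (Δ0.016)  4: 1.708 (Δ0.070)  5: 1.671 (Δ0.107)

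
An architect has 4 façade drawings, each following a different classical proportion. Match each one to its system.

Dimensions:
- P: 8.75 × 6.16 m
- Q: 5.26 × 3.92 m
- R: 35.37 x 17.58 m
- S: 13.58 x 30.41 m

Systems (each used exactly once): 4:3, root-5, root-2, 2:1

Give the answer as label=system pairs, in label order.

P=root-2, Q=4:3, R=2:1, S=root-5

Ratios: P ≈ 1.420; Q ≈ 1.342; R ≈ 2.012; S ≈ 2.239.
Targets: 4:3 ≈ 1.333; root-5 ≈ 2.236; root-2 ≈ 1.414; 2:1 ≈ 2.000.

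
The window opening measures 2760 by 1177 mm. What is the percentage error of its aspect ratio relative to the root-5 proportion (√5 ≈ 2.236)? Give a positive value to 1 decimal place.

Ratio = 2760 / 1177 ≈ 2.3449.
Ideal root-5 ≈ 2.2361. |2.3449 − 2.2361| / 2.2361 ≈ 4.87% → 4.9%.

4.9%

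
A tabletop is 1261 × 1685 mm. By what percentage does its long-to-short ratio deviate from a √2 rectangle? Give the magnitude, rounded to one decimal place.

Ratio = 1685 / 1261 ≈ 1.3362.
Ideal root-2 ≈ 1.4142. |1.3362 − 1.4142| / 1.4142 ≈ 5.52% → 5.5%.

5.5%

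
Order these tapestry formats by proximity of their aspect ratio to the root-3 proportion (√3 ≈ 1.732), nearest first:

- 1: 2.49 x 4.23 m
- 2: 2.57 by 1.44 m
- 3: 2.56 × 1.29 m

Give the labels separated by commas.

1, 2, 3

Ratios: 1 = 4.23 / 2.49 ≈ 1.699; 2 = 2.57 / 1.44 ≈ 1.785; 3 = 2.56 / 1.29 ≈ 1.984.
|Δ from 1.732|: 1 0.033; 2 0.053; 3 0.252.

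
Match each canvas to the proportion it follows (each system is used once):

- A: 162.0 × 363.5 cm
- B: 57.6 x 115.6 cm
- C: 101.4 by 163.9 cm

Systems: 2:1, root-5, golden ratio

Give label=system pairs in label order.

A=root-5, B=2:1, C=golden ratio

A = 363.5/162.0 ≈ 2.244 → root-5 (2.236)
B = 115.6/57.6 ≈ 2.007 → 2:1 (2.000)
C = 163.9/101.4 ≈ 1.616 → golden ratio (1.618)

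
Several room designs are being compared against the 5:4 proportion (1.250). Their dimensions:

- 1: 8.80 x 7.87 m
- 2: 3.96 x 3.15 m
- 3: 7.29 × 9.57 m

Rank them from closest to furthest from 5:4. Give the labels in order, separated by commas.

2, 3, 1

Ratios: 1 = 8.80 / 7.87 ≈ 1.118; 2 = 3.96 / 3.15 ≈ 1.257; 3 = 9.57 / 7.29 ≈ 1.313.
|Δ from 1.250|: 1 0.132; 2 0.007; 3 0.063.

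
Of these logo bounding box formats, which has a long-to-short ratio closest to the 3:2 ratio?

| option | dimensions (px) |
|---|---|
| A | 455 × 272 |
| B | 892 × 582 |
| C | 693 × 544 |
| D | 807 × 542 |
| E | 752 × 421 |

D

Target 3:2 ≈ 1.500.
A: 1.673 (Δ0.173)  B: 1.533 (Δ0.033)  C: 1.274 (Δ0.226)  D: 1.489 (Δ0.011)  E: 1.786 (Δ0.286)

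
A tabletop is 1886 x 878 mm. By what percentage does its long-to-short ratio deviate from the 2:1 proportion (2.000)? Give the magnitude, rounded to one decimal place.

7.4%

Ratio = 1886 / 878 ≈ 2.1481.
Ideal 2:1 = 2.0000. |2.1481 − 2.0000| / 2.0000 ≈ 7.40% → 7.4%.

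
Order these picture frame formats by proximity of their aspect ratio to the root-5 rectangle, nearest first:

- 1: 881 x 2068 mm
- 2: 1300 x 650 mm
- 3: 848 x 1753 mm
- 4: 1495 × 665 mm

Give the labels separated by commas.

4, 1, 3, 2

Ratios: 1 = 2068 / 881 ≈ 2.347; 2 = 1300 / 650 ≈ 2.000; 3 = 1753 / 848 ≈ 2.067; 4 = 1495 / 665 ≈ 2.248.
|Δ from 2.236|: 1 0.111; 2 0.236; 3 0.169; 4 0.012.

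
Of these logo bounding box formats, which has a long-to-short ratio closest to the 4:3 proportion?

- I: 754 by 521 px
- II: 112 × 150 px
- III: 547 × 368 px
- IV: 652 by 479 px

II

Ratios (long/short): I ≈ 1.447; II ≈ 1.339; III ≈ 1.486; IV ≈ 1.361.
4:3 ≈ 1.333; option II is nearest (Δ 0.006).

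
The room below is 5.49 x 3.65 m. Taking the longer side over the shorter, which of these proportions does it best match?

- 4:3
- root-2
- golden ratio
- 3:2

Ratio = 5.49 / 3.65 ≈ 1.504.
Distances: 4:3 1.333 (Δ 0.171); root-2 1.414 (Δ 0.090); golden ratio 1.618 (Δ 0.114); 3:2 1.500 (Δ 0.004).

3:2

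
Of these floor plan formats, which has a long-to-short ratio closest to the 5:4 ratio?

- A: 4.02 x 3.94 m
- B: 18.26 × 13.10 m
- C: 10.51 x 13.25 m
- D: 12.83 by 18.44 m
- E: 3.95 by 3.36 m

C

Ratios (long/short): A ≈ 1.020; B ≈ 1.394; C ≈ 1.261; D ≈ 1.437; E ≈ 1.176.
5:4 ≈ 1.250; option C is nearest (Δ 0.011).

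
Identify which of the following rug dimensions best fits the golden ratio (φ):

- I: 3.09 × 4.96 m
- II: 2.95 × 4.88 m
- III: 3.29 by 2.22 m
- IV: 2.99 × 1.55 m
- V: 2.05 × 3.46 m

Ratios (long/short): I ≈ 1.605; II ≈ 1.654; III ≈ 1.482; IV ≈ 1.929; V ≈ 1.688.
golden ratio ≈ 1.618; option I is nearest (Δ 0.013).

I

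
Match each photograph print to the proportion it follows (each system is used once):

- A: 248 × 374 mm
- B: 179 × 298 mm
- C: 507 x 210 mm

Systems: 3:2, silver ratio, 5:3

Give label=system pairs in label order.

A=3:2, B=5:3, C=silver ratio

A = 374/248 ≈ 1.508 → 3:2 (1.500)
B = 298/179 ≈ 1.665 → 5:3 (1.667)
C = 507/210 ≈ 2.414 → silver ratio (2.414)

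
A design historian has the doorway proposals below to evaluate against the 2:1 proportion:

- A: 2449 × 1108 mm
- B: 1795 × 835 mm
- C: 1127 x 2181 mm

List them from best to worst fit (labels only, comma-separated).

A: 2449/1108 ≈ 2.210 → |2.210 − 2.000| = 0.210
B: 1795/835 ≈ 2.150 → |2.150 − 2.000| = 0.150
C: 2181/1127 ≈ 1.935 → |1.935 − 2.000| = 0.065

C, B, A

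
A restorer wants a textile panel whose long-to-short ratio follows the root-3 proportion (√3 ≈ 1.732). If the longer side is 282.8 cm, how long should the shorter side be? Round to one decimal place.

root-3 ≈ 1.73205.
Shorter side = 282.8 ÷ 1.73205 ≈ 163.275 → 163.3 cm.

163.3 cm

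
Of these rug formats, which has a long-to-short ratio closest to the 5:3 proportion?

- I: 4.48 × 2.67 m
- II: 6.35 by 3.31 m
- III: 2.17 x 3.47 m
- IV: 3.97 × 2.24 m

I

Ratios (long/short): I ≈ 1.678; II ≈ 1.918; III ≈ 1.599; IV ≈ 1.772.
5:3 ≈ 1.667; option I is nearest (Δ 0.011).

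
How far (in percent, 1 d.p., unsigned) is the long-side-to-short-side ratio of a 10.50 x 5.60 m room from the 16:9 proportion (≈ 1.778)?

5.5%

Ratio = 10.50 / 5.60 ≈ 1.8750.
Ideal 16:9 ≈ 1.7778. |1.8750 − 1.7778| / 1.7778 ≈ 5.47% → 5.5%.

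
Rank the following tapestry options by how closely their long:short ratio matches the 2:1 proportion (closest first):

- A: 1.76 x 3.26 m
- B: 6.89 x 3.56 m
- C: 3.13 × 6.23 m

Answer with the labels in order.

A: 3.26/1.76 ≈ 1.852 → |1.852 − 2.000| = 0.148
B: 6.89/3.56 ≈ 1.935 → |1.935 − 2.000| = 0.065
C: 6.23/3.13 ≈ 1.990 → |1.990 − 2.000| = 0.010

C, B, A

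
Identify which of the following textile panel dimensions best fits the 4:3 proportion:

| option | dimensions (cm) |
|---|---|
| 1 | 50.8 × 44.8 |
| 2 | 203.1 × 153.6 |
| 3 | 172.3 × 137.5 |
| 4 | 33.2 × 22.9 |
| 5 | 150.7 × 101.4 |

Ratios (long/short): 1 ≈ 1.134; 2 ≈ 1.322; 3 ≈ 1.253; 4 ≈ 1.450; 5 ≈ 1.486.
4:3 ≈ 1.333; option 2 is nearest (Δ 0.011).

2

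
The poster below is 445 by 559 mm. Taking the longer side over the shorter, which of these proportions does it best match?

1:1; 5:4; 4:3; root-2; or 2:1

Ratio = 559 / 445 ≈ 1.256.
Distances: 1:1 1.000 (Δ 0.256); 5:4 1.250 (Δ 0.006); 4:3 1.333 (Δ 0.077); root-2 1.414 (Δ 0.158); 2:1 2.000 (Δ 0.744).

5:4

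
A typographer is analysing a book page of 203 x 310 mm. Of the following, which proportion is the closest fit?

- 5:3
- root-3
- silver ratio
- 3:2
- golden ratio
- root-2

Ratio = 310 / 203 ≈ 1.527.
Distances: 5:3 1.667 (Δ 0.140); root-3 1.732 (Δ 0.205); silver ratio 2.414 (Δ 0.887); 3:2 1.500 (Δ 0.027); golden ratio 1.618 (Δ 0.091); root-2 1.414 (Δ 0.113).

3:2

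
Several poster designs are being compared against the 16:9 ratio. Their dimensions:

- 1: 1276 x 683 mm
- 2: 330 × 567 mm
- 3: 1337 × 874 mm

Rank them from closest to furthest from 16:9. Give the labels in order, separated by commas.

Ratios: 1 = 1276 / 683 ≈ 1.868; 2 = 567 / 330 ≈ 1.718; 3 = 1337 / 874 ≈ 1.530.
|Δ from 1.778|: 1 0.090; 2 0.060; 3 0.248.

2, 1, 3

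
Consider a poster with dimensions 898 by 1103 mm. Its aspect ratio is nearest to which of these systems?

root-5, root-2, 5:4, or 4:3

Ratio = 1103 / 898 ≈ 1.228.
Distances: root-5 2.236 (Δ 1.008); root-2 1.414 (Δ 0.186); 5:4 1.250 (Δ 0.022); 4:3 1.333 (Δ 0.105).

5:4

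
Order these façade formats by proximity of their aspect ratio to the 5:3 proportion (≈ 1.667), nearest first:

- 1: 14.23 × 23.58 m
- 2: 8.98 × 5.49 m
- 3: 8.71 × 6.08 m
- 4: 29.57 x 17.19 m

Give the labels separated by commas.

Ratios: 1 = 23.58 / 14.23 ≈ 1.657; 2 = 8.98 / 5.49 ≈ 1.636; 3 = 8.71 / 6.08 ≈ 1.433; 4 = 29.57 / 17.19 ≈ 1.720.
|Δ from 1.667|: 1 0.010; 2 0.031; 3 0.234; 4 0.053.

1, 2, 4, 3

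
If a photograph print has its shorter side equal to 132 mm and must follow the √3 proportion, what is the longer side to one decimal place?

228.6 mm

root-3 ≈ 1.73205.
Longer side = 132 × 1.73205 ≈ 228.631 → 228.6 mm.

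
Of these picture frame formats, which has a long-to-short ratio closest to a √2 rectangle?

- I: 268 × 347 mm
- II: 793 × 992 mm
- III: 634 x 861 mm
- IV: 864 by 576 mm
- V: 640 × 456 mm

V

Target root-2 ≈ 1.414.
I: 1.295 (Δ0.119)  II: 1.251 (Δ0.163)  III: 1.358 (Δ0.056)  IV: 1.500 (Δ0.086)  V: 1.404 (Δ0.010)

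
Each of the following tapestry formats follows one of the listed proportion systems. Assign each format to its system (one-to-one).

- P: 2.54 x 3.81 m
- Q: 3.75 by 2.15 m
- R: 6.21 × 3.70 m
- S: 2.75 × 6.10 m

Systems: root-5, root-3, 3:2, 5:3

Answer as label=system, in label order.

P=3:2, Q=root-3, R=5:3, S=root-5

P = 3.81/2.54 ≈ 1.500 → 3:2 (1.500)
Q = 3.75/2.15 ≈ 1.744 → root-3 (1.732)
R = 6.21/3.70 ≈ 1.678 → 5:3 (1.667)
S = 6.10/2.75 ≈ 2.218 → root-5 (2.236)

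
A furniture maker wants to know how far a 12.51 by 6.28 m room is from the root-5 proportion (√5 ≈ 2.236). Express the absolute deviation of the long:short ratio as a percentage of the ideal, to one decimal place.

10.9%

Ratio = 12.51 / 6.28 ≈ 1.9920.
Ideal root-5 ≈ 2.2361. |1.9920 − 2.2361| / 2.2361 ≈ 10.92% → 10.9%.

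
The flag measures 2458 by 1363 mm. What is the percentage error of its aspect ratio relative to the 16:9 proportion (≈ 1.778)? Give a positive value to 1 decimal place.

Ratio = 2458 / 1363 ≈ 1.8034.
Ideal 16:9 ≈ 1.7778. |1.8034 − 1.7778| / 1.7778 ≈ 1.44% → 1.4%.

1.4%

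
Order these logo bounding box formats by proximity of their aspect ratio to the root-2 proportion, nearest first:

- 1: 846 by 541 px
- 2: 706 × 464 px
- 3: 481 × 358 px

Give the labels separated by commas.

1: 846/541 ≈ 1.564 → |1.564 − 1.414| = 0.150
2: 706/464 ≈ 1.522 → |1.522 − 1.414| = 0.108
3: 481/358 ≈ 1.344 → |1.344 − 1.414| = 0.070

3, 2, 1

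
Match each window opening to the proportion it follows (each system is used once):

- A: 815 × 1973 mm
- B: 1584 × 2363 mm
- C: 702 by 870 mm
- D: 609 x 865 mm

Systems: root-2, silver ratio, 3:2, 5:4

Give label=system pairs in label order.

Ratios: A ≈ 2.421; B ≈ 1.492; C ≈ 1.239; D ≈ 1.420.
Targets: root-2 ≈ 1.414; silver ratio ≈ 2.414; 3:2 ≈ 1.500; 5:4 ≈ 1.250.

A=silver ratio, B=3:2, C=5:4, D=root-2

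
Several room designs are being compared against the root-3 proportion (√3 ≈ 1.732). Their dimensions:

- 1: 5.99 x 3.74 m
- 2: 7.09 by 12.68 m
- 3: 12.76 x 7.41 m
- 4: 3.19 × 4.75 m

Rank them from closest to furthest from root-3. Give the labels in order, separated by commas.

1: 5.99/3.74 ≈ 1.602 → |1.602 − 1.732| = 0.130
2: 12.68/7.09 ≈ 1.788 → |1.788 − 1.732| = 0.056
3: 12.76/7.41 ≈ 1.722 → |1.722 − 1.732| = 0.010
4: 4.75/3.19 ≈ 1.489 → |1.489 − 1.732| = 0.243

3, 2, 1, 4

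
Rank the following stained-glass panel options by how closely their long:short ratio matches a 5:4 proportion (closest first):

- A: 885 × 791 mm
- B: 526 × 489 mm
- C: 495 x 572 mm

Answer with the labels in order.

Ratios: A = 885 / 791 ≈ 1.119; B = 526 / 489 ≈ 1.076; C = 572 / 495 ≈ 1.156.
|Δ from 1.250|: A 0.131; B 0.174; C 0.094.

C, A, B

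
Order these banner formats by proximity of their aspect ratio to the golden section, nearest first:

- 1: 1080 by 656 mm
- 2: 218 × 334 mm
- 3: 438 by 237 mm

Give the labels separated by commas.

1: 1080/656 ≈ 1.646 → |1.646 − 1.618| = 0.028
2: 334/218 ≈ 1.532 → |1.532 − 1.618| = 0.086
3: 438/237 ≈ 1.848 → |1.848 − 1.618| = 0.230

1, 2, 3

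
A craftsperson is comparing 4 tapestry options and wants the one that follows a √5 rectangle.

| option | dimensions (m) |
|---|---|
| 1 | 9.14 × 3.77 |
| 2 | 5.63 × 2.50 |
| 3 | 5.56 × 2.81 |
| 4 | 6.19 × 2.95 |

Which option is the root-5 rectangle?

Ratios (long/short): 1 ≈ 2.424; 2 ≈ 2.252; 3 ≈ 1.979; 4 ≈ 2.098.
root-5 ≈ 2.236; option 2 is nearest (Δ 0.016).

2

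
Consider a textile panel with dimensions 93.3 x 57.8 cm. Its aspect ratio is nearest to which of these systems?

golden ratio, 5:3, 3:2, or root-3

golden ratio

93.3/57.8 ≈ 1.614. Nearest candidates are golden ratio (1.618, off by 0.004) and 5:3 (1.667, off by 0.053).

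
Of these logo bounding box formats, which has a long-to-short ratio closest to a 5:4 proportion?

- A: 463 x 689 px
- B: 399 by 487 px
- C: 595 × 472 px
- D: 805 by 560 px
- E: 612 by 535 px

C

Target 5:4 ≈ 1.250.
A: 1.488 (Δ0.238)  B: 1.221 (Δ0.029)  C: 1.261 (Δ0.011)  D: 1.438 (Δ0.188)  E: 1.144 (Δ0.106)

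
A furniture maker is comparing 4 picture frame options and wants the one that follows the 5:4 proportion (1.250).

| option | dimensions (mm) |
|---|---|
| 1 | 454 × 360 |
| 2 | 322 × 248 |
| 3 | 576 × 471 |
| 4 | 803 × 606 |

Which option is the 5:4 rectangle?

1

Ratios (long/short): 1 ≈ 1.261; 2 ≈ 1.298; 3 ≈ 1.223; 4 ≈ 1.325.
5:4 ≈ 1.250; option 1 is nearest (Δ 0.011).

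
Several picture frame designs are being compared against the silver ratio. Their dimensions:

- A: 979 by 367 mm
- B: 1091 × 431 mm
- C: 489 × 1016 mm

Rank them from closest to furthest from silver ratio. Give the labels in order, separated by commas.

Ratios: A = 979 / 367 ≈ 2.668; B = 1091 / 431 ≈ 2.531; C = 1016 / 489 ≈ 2.078.
|Δ from 2.414|: A 0.254; B 0.117; C 0.336.

B, A, C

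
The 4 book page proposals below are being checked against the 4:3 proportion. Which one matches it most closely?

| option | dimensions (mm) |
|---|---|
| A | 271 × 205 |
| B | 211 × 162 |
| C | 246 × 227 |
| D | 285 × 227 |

Ratios (long/short): A ≈ 1.322; B ≈ 1.302; C ≈ 1.084; D ≈ 1.256.
4:3 ≈ 1.333; option A is nearest (Δ 0.011).

A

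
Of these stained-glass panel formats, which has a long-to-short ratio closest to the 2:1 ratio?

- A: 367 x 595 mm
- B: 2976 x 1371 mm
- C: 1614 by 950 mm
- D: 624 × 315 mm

D

Ratios (long/short): A ≈ 1.621; B ≈ 2.171; C ≈ 1.699; D ≈ 1.981.
2:1 ≈ 2.000; option D is nearest (Δ 0.019).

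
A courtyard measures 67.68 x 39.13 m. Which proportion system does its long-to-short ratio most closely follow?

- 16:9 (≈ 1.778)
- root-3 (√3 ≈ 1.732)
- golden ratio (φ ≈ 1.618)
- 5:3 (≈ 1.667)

67.68/39.13 ≈ 1.730. Nearest candidates are root-3 (1.732, off by 0.002) and 16:9 (1.778, off by 0.048).

root-3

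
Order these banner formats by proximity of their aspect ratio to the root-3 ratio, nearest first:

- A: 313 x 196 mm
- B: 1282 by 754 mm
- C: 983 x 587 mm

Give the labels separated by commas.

A: 313/196 ≈ 1.597 → |1.597 − 1.732| = 0.135
B: 1282/754 ≈ 1.700 → |1.700 − 1.732| = 0.032
C: 983/587 ≈ 1.675 → |1.675 − 1.732| = 0.057

B, C, A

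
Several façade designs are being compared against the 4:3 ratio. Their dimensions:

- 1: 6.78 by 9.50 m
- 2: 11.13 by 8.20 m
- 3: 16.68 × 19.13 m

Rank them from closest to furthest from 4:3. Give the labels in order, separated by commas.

Ratios: 1 = 9.50 / 6.78 ≈ 1.401; 2 = 11.13 / 8.20 ≈ 1.357; 3 = 19.13 / 16.68 ≈ 1.147.
|Δ from 1.333|: 1 0.068; 2 0.024; 3 0.186.

2, 1, 3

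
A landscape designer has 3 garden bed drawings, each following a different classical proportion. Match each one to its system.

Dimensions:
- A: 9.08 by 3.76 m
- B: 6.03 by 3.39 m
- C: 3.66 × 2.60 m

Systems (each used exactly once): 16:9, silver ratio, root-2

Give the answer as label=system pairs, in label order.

A=silver ratio, B=16:9, C=root-2

A = 9.08/3.76 ≈ 2.415 → silver ratio (2.414)
B = 6.03/3.39 ≈ 1.779 → 16:9 (1.778)
C = 3.66/2.60 ≈ 1.408 → root-2 (1.414)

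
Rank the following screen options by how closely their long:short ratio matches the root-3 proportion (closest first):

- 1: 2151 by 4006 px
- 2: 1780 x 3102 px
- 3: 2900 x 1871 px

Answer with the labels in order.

2, 1, 3

Ratios: 1 = 4006 / 2151 ≈ 1.862; 2 = 3102 / 1780 ≈ 1.743; 3 = 2900 / 1871 ≈ 1.550.
|Δ from 1.732|: 1 0.130; 2 0.011; 3 0.182.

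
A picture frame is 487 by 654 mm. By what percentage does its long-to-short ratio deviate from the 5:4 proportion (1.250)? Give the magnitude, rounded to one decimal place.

7.4%

Ratio = 654 / 487 ≈ 1.3429.
Ideal 5:4 = 1.2500. |1.3429 − 1.2500| / 1.2500 ≈ 7.43% → 7.4%.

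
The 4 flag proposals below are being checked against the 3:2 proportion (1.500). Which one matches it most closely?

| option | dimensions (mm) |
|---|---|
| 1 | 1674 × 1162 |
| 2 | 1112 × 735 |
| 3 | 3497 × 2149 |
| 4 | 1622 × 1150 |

2

Ratios (long/short): 1 ≈ 1.441; 2 ≈ 1.513; 3 ≈ 1.627; 4 ≈ 1.410.
3:2 ≈ 1.500; option 2 is nearest (Δ 0.013).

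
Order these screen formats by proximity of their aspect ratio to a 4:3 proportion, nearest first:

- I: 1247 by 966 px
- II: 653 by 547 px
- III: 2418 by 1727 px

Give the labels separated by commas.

I: 1247/966 ≈ 1.291 → |1.291 − 1.333| = 0.042
II: 653/547 ≈ 1.194 → |1.194 − 1.333| = 0.139
III: 2418/1727 ≈ 1.400 → |1.400 − 1.333| = 0.067

I, III, II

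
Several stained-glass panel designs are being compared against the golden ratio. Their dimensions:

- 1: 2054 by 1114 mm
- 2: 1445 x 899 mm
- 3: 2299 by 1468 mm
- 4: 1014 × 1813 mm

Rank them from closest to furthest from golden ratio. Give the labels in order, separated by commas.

Ratios: 1 = 2054 / 1114 ≈ 1.844; 2 = 1445 / 899 ≈ 1.607; 3 = 2299 / 1468 ≈ 1.566; 4 = 1813 / 1014 ≈ 1.788.
|Δ from 1.618|: 1 0.226; 2 0.011; 3 0.052; 4 0.170.

2, 3, 4, 1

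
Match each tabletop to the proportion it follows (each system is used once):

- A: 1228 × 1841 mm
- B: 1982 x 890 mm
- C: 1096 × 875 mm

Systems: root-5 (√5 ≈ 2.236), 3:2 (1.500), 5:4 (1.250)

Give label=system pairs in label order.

A=3:2, B=root-5, C=5:4

Ratios: A ≈ 1.499; B ≈ 2.227; C ≈ 1.253.
Targets: root-5 ≈ 2.236; 3:2 ≈ 1.500; 5:4 ≈ 1.250.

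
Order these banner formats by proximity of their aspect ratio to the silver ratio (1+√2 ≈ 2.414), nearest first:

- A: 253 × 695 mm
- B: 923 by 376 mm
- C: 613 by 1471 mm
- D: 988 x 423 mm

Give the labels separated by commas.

C, B, D, A

Ratios: A = 695 / 253 ≈ 2.747; B = 923 / 376 ≈ 2.455; C = 1471 / 613 ≈ 2.400; D = 988 / 423 ≈ 2.336.
|Δ from 2.414|: A 0.333; B 0.041; C 0.014; D 0.078.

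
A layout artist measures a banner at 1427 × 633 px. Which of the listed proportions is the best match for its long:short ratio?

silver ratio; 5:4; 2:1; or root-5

root-5

1427/633 ≈ 2.254. Nearest candidates are root-5 (2.236, off by 0.018) and silver ratio (2.414, off by 0.160).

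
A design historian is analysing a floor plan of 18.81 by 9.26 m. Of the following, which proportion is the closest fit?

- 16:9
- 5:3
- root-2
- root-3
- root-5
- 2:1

2:1

18.81/9.26 ≈ 2.031. Nearest candidates are 2:1 (2.000, off by 0.031) and root-5 (2.236, off by 0.205).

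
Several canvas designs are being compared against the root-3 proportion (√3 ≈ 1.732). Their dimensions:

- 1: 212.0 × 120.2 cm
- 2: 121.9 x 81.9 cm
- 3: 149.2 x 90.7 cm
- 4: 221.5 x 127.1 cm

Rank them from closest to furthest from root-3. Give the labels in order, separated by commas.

4, 1, 3, 2

Ratios: 1 = 212.0 / 120.2 ≈ 1.764; 2 = 121.9 / 81.9 ≈ 1.488; 3 = 149.2 / 90.7 ≈ 1.645; 4 = 221.5 / 127.1 ≈ 1.743.
|Δ from 1.732|: 1 0.032; 2 0.244; 3 0.087; 4 0.011.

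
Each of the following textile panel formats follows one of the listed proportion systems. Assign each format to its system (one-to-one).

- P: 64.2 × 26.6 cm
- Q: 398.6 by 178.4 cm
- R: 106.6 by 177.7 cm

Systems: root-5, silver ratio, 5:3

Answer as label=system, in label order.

P=silver ratio, Q=root-5, R=5:3

P = 64.2/26.6 ≈ 2.414 → silver ratio (2.414)
Q = 398.6/178.4 ≈ 2.234 → root-5 (2.236)
R = 177.7/106.6 ≈ 1.667 → 5:3 (1.667)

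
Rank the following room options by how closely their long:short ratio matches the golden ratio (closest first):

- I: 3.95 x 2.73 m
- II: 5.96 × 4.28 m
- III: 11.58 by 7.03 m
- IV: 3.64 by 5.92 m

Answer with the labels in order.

I: 3.95/2.73 ≈ 1.447 → |1.447 − 1.618| = 0.171
II: 5.96/4.28 ≈ 1.393 → |1.393 − 1.618| = 0.225
III: 11.58/7.03 ≈ 1.647 → |1.647 − 1.618| = 0.029
IV: 5.92/3.64 ≈ 1.626 → |1.626 − 1.618| = 0.008

IV, III, I, II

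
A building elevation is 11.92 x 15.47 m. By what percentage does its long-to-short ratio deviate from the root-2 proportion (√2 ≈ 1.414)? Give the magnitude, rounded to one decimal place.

Ratio = 15.47 / 11.92 ≈ 1.2978.
Ideal root-2 ≈ 1.4142. |1.2978 − 1.4142| / 1.4142 ≈ 8.23% → 8.2%.

8.2%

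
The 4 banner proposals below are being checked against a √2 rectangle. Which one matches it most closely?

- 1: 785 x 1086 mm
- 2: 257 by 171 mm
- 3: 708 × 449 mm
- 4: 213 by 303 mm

4

Ratios (long/short): 1 ≈ 1.383; 2 ≈ 1.503; 3 ≈ 1.577; 4 ≈ 1.423.
root-2 ≈ 1.414; option 4 is nearest (Δ 0.009).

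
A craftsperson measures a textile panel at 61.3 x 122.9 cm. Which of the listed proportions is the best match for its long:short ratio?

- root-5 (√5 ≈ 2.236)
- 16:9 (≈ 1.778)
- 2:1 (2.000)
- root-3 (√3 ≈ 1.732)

Ratio = 122.9 / 61.3 ≈ 2.005.
Distances: root-5 2.236 (Δ 0.231); 16:9 1.778 (Δ 0.227); 2:1 2.000 (Δ 0.005); root-3 1.732 (Δ 0.273).

2:1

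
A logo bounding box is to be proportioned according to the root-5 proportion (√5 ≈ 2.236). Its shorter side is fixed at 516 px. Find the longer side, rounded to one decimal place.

1153.8 px

root-5 ≈ 2.23607.
Longer side = 516 × 2.23607 ≈ 1153.812 → 1153.8 px.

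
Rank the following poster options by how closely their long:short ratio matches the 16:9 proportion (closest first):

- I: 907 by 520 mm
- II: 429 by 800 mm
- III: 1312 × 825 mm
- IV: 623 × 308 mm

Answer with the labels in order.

I: 907/520 ≈ 1.744 → |1.744 − 1.778| = 0.034
II: 800/429 ≈ 1.865 → |1.865 − 1.778| = 0.087
III: 1312/825 ≈ 1.590 → |1.590 − 1.778| = 0.188
IV: 623/308 ≈ 2.023 → |2.023 − 1.778| = 0.245

I, II, III, IV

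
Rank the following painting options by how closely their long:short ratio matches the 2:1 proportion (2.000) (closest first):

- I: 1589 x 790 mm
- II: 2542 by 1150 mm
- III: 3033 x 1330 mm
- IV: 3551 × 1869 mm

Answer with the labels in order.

I, IV, II, III

Ratios: I = 1589 / 790 ≈ 2.011; II = 2542 / 1150 ≈ 2.210; III = 3033 / 1330 ≈ 2.280; IV = 3551 / 1869 ≈ 1.900.
|Δ from 2.000|: I 0.011; II 0.210; III 0.280; IV 0.100.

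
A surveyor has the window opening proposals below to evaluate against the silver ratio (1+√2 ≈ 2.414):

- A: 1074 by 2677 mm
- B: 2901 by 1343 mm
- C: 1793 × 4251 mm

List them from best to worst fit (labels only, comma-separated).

A: 2677/1074 ≈ 2.493 → |2.493 − 2.414| = 0.079
B: 2901/1343 ≈ 2.160 → |2.160 − 2.414| = 0.254
C: 4251/1793 ≈ 2.371 → |2.371 − 2.414| = 0.043

C, A, B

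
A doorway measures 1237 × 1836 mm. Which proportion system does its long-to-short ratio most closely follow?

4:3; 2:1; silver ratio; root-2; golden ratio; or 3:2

1836/1237 ≈ 1.484. Nearest candidates are 3:2 (1.500, off by 0.016) and root-2 (1.414, off by 0.070).

3:2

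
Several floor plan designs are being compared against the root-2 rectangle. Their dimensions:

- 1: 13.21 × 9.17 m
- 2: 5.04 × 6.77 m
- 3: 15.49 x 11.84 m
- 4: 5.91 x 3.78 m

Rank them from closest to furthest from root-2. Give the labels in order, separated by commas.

1: 13.21/9.17 ≈ 1.441 → |1.441 − 1.414| = 0.027
2: 6.77/5.04 ≈ 1.343 → |1.343 − 1.414| = 0.071
3: 15.49/11.84 ≈ 1.308 → |1.308 − 1.414| = 0.106
4: 5.91/3.78 ≈ 1.563 → |1.563 − 1.414| = 0.149

1, 2, 3, 4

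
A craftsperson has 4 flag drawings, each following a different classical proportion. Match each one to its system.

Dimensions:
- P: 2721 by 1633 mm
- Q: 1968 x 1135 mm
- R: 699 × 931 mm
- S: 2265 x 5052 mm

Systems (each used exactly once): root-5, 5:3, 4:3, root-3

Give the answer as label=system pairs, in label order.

Ratios: P ≈ 1.666; Q ≈ 1.734; R ≈ 1.332; S ≈ 2.230.
Targets: root-5 ≈ 2.236; 5:3 ≈ 1.667; 4:3 ≈ 1.333; root-3 ≈ 1.732.

P=5:3, Q=root-3, R=4:3, S=root-5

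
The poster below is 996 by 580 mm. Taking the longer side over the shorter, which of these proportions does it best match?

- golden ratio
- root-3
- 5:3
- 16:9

996/580 ≈ 1.717. Nearest candidates are root-3 (1.732, off by 0.015) and 5:3 (1.667, off by 0.050).

root-3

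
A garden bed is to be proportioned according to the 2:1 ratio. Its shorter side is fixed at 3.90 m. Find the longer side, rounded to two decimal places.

7.80 m

2:1 = 2.00000.
Longer side = 3.90 × 2.00000 ≈ 7.8000 → 7.80 m.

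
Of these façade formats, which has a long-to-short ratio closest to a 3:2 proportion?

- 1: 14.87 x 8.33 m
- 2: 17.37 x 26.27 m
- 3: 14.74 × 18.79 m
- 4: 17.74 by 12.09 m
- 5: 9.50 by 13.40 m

2

Ratios (long/short): 1 ≈ 1.785; 2 ≈ 1.512; 3 ≈ 1.275; 4 ≈ 1.467; 5 ≈ 1.411.
3:2 ≈ 1.500; option 2 is nearest (Δ 0.012).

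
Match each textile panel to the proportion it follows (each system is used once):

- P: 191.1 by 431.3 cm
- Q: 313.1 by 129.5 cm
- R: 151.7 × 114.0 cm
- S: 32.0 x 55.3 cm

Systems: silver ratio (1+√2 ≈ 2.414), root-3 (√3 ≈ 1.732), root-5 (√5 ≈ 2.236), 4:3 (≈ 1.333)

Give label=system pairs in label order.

P = 431.3/191.1 ≈ 2.257 → root-5 (2.236)
Q = 313.1/129.5 ≈ 2.418 → silver ratio (2.414)
R = 151.7/114.0 ≈ 1.331 → 4:3 (1.333)
S = 55.3/32.0 ≈ 1.728 → root-3 (1.732)

P=root-5, Q=silver ratio, R=4:3, S=root-3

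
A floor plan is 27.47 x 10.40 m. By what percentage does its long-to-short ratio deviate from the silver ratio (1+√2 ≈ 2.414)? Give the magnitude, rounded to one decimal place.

9.4%

Ratio = 27.47 / 10.40 ≈ 2.6413.
Ideal silver ratio ≈ 2.4142. |2.6413 − 2.4142| / 2.4142 ≈ 9.41% → 9.4%.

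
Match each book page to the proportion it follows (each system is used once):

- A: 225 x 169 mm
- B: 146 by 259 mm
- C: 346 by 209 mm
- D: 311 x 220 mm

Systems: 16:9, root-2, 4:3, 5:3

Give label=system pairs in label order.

A=4:3, B=16:9, C=5:3, D=root-2

A = 225/169 ≈ 1.331 → 4:3 (1.333)
B = 259/146 ≈ 1.774 → 16:9 (1.778)
C = 346/209 ≈ 1.656 → 5:3 (1.667)
D = 311/220 ≈ 1.414 → root-2 (1.414)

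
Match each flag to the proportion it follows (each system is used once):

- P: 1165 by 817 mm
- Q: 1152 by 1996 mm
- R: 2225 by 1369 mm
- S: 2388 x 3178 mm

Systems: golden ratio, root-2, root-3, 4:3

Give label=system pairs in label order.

P = 1165/817 ≈ 1.426 → root-2 (1.414)
Q = 1996/1152 ≈ 1.733 → root-3 (1.732)
R = 2225/1369 ≈ 1.625 → golden ratio (1.618)
S = 3178/2388 ≈ 1.331 → 4:3 (1.333)

P=root-2, Q=root-3, R=golden ratio, S=4:3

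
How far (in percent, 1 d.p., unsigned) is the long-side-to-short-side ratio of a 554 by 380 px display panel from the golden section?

Ratio = 554 / 380 ≈ 1.4579.
Ideal golden ratio ≈ 1.6180. |1.4579 − 1.6180| / 1.6180 ≈ 9.89% → 9.9%.

9.9%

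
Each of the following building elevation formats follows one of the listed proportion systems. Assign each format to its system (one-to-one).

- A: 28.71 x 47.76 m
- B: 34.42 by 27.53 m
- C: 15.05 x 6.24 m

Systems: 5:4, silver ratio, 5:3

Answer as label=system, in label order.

Ratios: A ≈ 1.664; B ≈ 1.250; C ≈ 2.412.
Targets: 5:4 ≈ 1.250; silver ratio ≈ 2.414; 5:3 ≈ 1.667.

A=5:3, B=5:4, C=silver ratio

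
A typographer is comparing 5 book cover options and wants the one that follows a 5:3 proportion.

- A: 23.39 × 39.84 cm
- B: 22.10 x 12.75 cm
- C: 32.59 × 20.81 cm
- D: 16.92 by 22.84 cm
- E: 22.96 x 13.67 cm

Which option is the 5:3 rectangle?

E

Ratios (long/short): A ≈ 1.703; B ≈ 1.733; C ≈ 1.566; D ≈ 1.350; E ≈ 1.680.
5:3 ≈ 1.667; option E is nearest (Δ 0.013).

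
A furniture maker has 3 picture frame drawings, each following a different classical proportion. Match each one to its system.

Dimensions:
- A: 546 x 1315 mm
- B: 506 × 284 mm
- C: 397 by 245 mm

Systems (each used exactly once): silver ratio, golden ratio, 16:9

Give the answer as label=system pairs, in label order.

A=silver ratio, B=16:9, C=golden ratio

A = 1315/546 ≈ 2.408 → silver ratio (2.414)
B = 506/284 ≈ 1.782 → 16:9 (1.778)
C = 397/245 ≈ 1.620 → golden ratio (1.618)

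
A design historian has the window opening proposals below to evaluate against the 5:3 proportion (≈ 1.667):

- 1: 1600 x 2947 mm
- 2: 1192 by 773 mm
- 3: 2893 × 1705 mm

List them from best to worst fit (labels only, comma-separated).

Ratios: 1 = 2947 / 1600 ≈ 1.842; 2 = 1192 / 773 ≈ 1.542; 3 = 2893 / 1705 ≈ 1.697.
|Δ from 1.667|: 1 0.175; 2 0.125; 3 0.030.

3, 2, 1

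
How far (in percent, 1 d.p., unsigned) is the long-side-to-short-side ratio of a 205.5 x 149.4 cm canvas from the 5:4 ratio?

10.0%

Ratio = 205.5 / 149.4 ≈ 1.3755.
Ideal 5:4 = 1.2500. |1.3755 − 1.2500| / 1.2500 ≈ 10.04% → 10.0%.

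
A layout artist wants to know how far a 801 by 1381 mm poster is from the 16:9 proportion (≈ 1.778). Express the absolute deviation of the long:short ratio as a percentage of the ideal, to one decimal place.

Ratio = 1381 / 801 ≈ 1.7241.
Ideal 16:9 ≈ 1.7778. |1.7241 − 1.7778| / 1.7778 ≈ 3.02% → 3.0%.

3.0%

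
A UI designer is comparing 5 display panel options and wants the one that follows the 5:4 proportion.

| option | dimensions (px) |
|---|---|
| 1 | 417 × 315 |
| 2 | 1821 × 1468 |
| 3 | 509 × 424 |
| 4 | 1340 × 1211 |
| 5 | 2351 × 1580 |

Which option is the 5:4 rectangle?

2

Ratios (long/short): 1 ≈ 1.324; 2 ≈ 1.240; 3 ≈ 1.200; 4 ≈ 1.107; 5 ≈ 1.488.
5:4 ≈ 1.250; option 2 is nearest (Δ 0.010).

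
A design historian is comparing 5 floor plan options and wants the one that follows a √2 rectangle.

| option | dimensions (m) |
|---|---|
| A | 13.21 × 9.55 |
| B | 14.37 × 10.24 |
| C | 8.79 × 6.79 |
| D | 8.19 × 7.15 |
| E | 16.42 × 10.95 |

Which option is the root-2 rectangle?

Ratios (long/short): A ≈ 1.383; B ≈ 1.403; C ≈ 1.295; D ≈ 1.145; E ≈ 1.500.
root-2 ≈ 1.414; option B is nearest (Δ 0.011).

B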